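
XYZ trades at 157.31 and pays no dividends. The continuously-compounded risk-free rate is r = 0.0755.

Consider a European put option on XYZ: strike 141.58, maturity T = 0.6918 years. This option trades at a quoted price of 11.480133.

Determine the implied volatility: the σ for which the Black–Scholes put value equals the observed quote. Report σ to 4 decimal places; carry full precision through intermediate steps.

sigma = 0.4369

At σ = 0.4369 the Black–Scholes value reproduces the quote:
σ√T = 0.4369·√0.6918 = 0.363389
d₁ = (ln(S/K) + (r+σ²/2)T) / (σ√T) = (ln(157.31/141.58) + (0.0755+0.4369²/2)·0.6918) / 0.363389 = (0.105353 + 0.118257) / 0.363389 = 0.615346
d₂ = d₁ − σ√T = 0.615346 − 0.363389 = 0.251957
e^{−rT} = 0.949110
N(−d₁) = 0.269163,  N(−d₂) = 0.400537
V = K·e^{−rT}·N(−d₂) − S·N(−d₁) = 53.822176 − 42.342043 = 11.480133 (matching the quote); vega is positive throughout, so no other σ reproduces this price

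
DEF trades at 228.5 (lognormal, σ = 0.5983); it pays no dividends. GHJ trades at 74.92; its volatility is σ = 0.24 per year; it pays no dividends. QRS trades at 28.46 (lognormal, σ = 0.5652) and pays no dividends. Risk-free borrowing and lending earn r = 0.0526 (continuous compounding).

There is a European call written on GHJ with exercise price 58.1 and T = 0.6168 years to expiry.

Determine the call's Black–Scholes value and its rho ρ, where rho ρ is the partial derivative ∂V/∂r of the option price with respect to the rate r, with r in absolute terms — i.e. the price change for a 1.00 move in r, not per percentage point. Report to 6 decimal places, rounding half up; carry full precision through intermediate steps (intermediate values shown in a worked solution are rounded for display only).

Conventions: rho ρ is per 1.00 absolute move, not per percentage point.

price = 19.015357
ρ = 32.027095

σ√T = 0.24·√0.6168 = 0.188488
d₁ = (ln(S/K) + (r+σ²/2)T) / (σ√T) = (ln(74.92/58.1) + (0.0526+0.24²/2)·0.6168) / 0.188488 = (0.254255 + 0.050208) / 0.188488 = 1.615291
d₂ = d₁ − σ√T = 1.615291 − 0.188488 = 1.426803
e^{−rT} = 0.968077
N(d₁) = 0.946876,  N(d₂) = 0.923182
Call price V = S·N(d₁) − K·e^{−rT}·N(d₂) = 70.939960 − 51.924603 = 19.015357
ρ = K·T·e^{−rT}·N(d₂) = 32.027095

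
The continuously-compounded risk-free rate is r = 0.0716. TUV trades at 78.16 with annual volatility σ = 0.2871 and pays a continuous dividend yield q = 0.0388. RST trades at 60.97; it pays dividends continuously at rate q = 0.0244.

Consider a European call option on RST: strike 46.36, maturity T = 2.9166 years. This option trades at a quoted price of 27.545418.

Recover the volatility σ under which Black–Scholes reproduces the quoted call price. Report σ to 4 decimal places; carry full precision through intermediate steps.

sigma = 0.5280

At σ = 0.5280 the Black–Scholes value reproduces the quote:
σ√T = 0.528·√2.9166 = 0.901721
d₁ = (ln(S/K) + (r−q+σ²/2)T) / (σ√T) = (ln(60.97/46.36) + (0.0716−0.0244+0.528²/2)·2.9166) / 0.901721 = (0.273945 + 0.544214) / 0.901721 = 0.907330
d₂ = d₁ − σ√T = 0.907330 − 0.901721 = 0.005609
e^{−rT} = 0.811534
e^{−qT} = 0.931308
N(d₁) = 0.817884,  N(d₂) = 0.502238
V = S·e^{−qT}·N(d₁) − K·e^{−rT}·N(d₂) = 46.440971 − 18.895553 = 27.545418 (matching the quote); vega is positive throughout, so no other σ reproduces this price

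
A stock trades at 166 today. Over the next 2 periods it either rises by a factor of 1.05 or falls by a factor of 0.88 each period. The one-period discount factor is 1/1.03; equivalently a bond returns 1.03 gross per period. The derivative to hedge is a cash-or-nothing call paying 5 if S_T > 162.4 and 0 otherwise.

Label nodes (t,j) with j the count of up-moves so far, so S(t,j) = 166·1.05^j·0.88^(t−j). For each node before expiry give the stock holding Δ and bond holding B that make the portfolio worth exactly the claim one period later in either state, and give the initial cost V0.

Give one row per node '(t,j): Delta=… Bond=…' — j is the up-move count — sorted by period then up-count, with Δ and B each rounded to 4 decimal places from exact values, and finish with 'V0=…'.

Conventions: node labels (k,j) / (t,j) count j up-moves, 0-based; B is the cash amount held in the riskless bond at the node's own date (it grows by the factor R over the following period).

(0,0): Delta=0.1518 Bond=-21.5264
(1,0): Delta=0.0000 Bond=0.0000
(1,1): Delta=0.1687 Bond=-25.1285
V0=3.6693

The replicating-portfolio and risk-neutral prices coincide; use p* = (1.03−0.88)/(1.05−0.88) = 0.8824 for the latter.
Expiry values: V(2,0)=0.0000, V(2,1)=0.0000, V(2,2)=5.0000
(1,0): S=146.0800. Δ = (V_up−V_dn)/(S_up−S_dn) = (0.0000−0.0000)/(153.3840−128.5504) = 0.0000. V = [p*·0.0000 + (1−p*)·0.0000]/1.03 = 0.0000. B = V − Δ·S = 0.0000.
(1,1): S=174.3000. Δ = (V_up−V_dn)/(S_up−S_dn) = (5.0000−0.0000)/(183.0150−153.3840) = 0.1687. V = [p*·5.0000 + (1−p*)·0.0000]/1.03 = 4.2833. B = V − Δ·S = -25.1285.
(0,0): S=166.0000. Δ = (V_up−V_dn)/(S_up−S_dn) = (4.2833−0.0000)/(174.3000−146.0800) = 0.1518. V = [p*·4.2833 + (1−p*)·0.0000]/1.03 = 3.6693. B = V − Δ·S = -21.5264.
Check: Δ(0,0)·S0 + B(0,0) = 3.6693 = V0.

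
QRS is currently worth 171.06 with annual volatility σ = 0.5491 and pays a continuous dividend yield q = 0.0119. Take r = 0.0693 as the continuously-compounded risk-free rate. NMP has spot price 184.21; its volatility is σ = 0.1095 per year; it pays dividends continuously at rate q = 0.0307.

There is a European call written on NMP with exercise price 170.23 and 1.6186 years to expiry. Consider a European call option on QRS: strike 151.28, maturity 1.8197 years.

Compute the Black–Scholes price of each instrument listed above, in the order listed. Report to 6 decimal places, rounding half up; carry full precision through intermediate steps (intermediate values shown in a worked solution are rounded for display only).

price(NMP call K=170.23) = 24.951769
price(QRS call K=151.28) = 62.389264

[NMP call K=170.23]
σ√T = 0.1095·√1.6186 = 0.139311
d₁ = (ln(S/K) + (r−q+σ²/2)T) / (σ√T) = (ln(184.21/170.23) + (0.0693−0.0307+0.1095²/2)·1.6186) / 0.139311 = (0.078926 + 0.072182) / 0.139311 = 1.084682
d₂ = d₁ − σ√T = 1.084682 − 0.139311 = 0.945372
e^{−rT} = 0.893893
e^{−qT} = 0.951523
N(d₁) = 0.860969,  N(d₂) = 0.827765
price = S·e^{−qT}·N(d₁) − K·e^{−rT}·N(d₂) = 150.910709 − 125.958940 = 24.951769
[QRS call K=151.28]
σ√T = 0.5491·√1.8197 = 0.740715
d₁ = (ln(S/K) + (r−q+σ²/2)T) / (σ√T) = (ln(171.06/151.28) + (0.0693−0.0119+0.5491²/2)·1.8197) / 0.740715 = (0.122882 + 0.378780) / 0.740715 = 0.677267
d₂ = d₁ − σ√T = 0.677267 − 0.740715 = -0.063448
e^{−rT} = 0.881522
e^{−qT} = 0.978578
N(d₁) = 0.750882,  N(d₂) = 0.474705
price = S·e^{−qT}·N(d₁) − K·e^{−rT}·N(d₂) = 125.694324 − 63.305061 = 62.389264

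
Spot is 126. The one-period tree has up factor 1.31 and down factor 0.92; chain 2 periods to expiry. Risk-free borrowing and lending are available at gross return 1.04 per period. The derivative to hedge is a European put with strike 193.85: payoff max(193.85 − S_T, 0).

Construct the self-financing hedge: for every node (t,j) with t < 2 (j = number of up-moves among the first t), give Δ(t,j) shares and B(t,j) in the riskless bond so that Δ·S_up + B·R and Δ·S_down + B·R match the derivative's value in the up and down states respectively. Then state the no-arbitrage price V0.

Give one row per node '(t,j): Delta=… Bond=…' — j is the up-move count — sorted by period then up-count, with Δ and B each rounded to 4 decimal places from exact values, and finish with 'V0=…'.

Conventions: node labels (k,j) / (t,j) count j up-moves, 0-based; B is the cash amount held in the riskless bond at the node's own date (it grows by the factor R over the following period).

Under the risk-neutral measure, an up-move has probability p* = (R−d)/(u−d) = 0.3077 and values discount at R = 1.04.
Expiry values: V(2,0)=87.2036, V(2,1)=41.9948, V(2,2)=0.0000
(1,0): S=115.9200. Δ = (V_up−V_dn)/(S_up−S_dn) = (41.9948−87.2036)/(151.8552−106.6464) = -1.0000. V = [p*·41.9948 + (1−p*)·87.2036]/1.04 = 70.4742. B = V − Δ·S = 186.3942.
(1,1): S=165.0600. Δ = (V_up−V_dn)/(S_up−S_dn) = (0.0000−41.9948)/(216.2286−151.8552) = -0.6524. V = [p*·0.0000 + (1−p*)·41.9948]/1.04 = 27.9551. B = V − Δ·S = 135.6341.
(0,0): S=126.0000. Δ = (V_up−V_dn)/(S_up−S_dn) = (27.9551−70.4742)/(165.0600−115.9200) = -0.8653. V = [p*·27.9551 + (1−p*)·70.4742]/1.04 = 55.1841. B = V − Δ·S = 164.2074.
Check: Δ(0,0)·S0 + B(0,0) = 55.1841 = V0.

(0,0): Delta=-0.8653 Bond=164.2074
(1,0): Delta=-1.0000 Bond=186.3942
(1,1): Delta=-0.6524 Bond=135.6341
V0=55.1841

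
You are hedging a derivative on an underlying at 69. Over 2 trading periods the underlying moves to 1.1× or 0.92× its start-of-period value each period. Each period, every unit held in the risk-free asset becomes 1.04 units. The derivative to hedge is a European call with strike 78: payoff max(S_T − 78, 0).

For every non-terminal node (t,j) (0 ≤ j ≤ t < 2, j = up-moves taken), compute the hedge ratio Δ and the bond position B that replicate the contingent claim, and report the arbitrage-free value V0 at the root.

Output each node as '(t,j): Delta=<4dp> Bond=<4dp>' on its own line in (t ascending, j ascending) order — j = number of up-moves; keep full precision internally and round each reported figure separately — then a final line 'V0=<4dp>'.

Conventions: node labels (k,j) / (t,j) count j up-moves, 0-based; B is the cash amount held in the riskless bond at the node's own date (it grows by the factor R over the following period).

No-arbitrage ⇒ martingale measure with p* = (R−d)/(u−d) = 0.6667.
Payoffs at expiry: V(2,0)=0.0000, V(2,1)=0.0000, V(2,2)=5.4900
(1,0): S=63.4800. Δ = (V_up−V_dn)/(S_up−S_dn) = (0.0000−0.0000)/(69.8280−58.4016) = 0.0000. V = [p*·0.0000 + (1−p*)·0.0000]/1.04 = 0.0000. B = V − Δ·S = 0.0000.
(1,1): S=75.9000. Δ = (V_up−V_dn)/(S_up−S_dn) = (5.4900−0.0000)/(83.4900−69.8280) = 0.4018. V = [p*·5.4900 + (1−p*)·0.0000]/1.04 = 3.5192. B = V − Δ·S = -26.9808.
(0,0): S=69.0000. Δ = (V_up−V_dn)/(S_up−S_dn) = (3.5192−0.0000)/(75.9000−63.4800) = 0.2834. V = [p*·3.5192 + (1−p*)·0.0000]/1.04 = 2.2559. B = V − Δ·S = -17.2954.
Verification: the root portfolio costs Δ(0,0)·S0 + B(0,0) = 2.2559, matching V0.

(0,0): Delta=0.2834 Bond=-17.2954
(1,0): Delta=0.0000 Bond=0.0000
(1,1): Delta=0.4018 Bond=-26.9808
V0=2.2559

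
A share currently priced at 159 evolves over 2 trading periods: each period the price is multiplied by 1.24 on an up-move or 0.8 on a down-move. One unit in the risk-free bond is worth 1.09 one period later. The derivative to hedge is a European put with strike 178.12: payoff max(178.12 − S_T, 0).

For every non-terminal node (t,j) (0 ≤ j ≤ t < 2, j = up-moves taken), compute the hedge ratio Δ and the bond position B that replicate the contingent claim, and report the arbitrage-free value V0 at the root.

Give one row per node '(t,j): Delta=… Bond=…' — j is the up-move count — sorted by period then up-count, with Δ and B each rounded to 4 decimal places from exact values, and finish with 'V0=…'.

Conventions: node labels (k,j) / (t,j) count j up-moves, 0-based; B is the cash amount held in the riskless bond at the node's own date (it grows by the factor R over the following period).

(0,0): Delta=-0.4265 Bond=82.9893
(1,0): Delta=-1.0000 Bond=163.4128
(1,1): Delta=-0.2351 Bond=52.7233
V0=15.1824

Risk-neutral probability p* = (R−d)/(u−d) = (1.09−0.8)/(1.24−0.8) = 0.6591.
At maturity the claim pays: V(2,0)=76.3600, V(2,1)=20.3920, V(2,2)=0.0000
  t=1,j=0: stock 127.2000 → up 157.7280 (V=20.3920), down 101.7600 (V=76.3600). Price 36.2128; hedge Δ=-1.0000, bond B=163.4128.
  t=1,j=1: stock 197.1600 → up 244.4784 (V=0.0000), down 157.7280 (V=20.3920). Price 6.3778; hedge Δ=-0.2351, bond B=52.7233.
  t=0,j=0: stock 159.0000 → up 197.1600 (V=6.3778), down 127.2000 (V=36.2128). Price 15.1824; hedge Δ=-0.4265, bond B=82.9893.
Sanity check at the root: Δ(0,0)·S0 + B(0,0) reproduces V0 = 15.1824.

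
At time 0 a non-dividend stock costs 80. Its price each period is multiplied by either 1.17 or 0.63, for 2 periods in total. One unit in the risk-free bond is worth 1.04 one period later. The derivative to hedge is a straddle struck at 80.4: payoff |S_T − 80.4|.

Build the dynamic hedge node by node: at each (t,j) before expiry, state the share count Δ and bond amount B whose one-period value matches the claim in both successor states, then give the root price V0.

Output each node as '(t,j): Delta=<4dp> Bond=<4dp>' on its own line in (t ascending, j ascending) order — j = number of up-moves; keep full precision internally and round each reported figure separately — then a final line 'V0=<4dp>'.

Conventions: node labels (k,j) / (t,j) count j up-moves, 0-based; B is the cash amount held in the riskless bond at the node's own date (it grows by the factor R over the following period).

Under the risk-neutral measure, an up-move has probability p* = (R−d)/(u−d) = 0.7593 and values discount at R = 1.04.
Expiry values: V(2,0)=48.6480, V(2,1)=21.4320, V(2,2)=29.1120
(1,0): S=50.4000. Δ = (V_up−V_dn)/(S_up−S_dn) = (21.4320−48.6480)/(58.9680−31.7520) = -1.0000. V = [p*·21.4320 + (1−p*)·48.6480]/1.04 = 26.9077. B = V − Δ·S = 77.3077.
(1,1): S=93.6000. Δ = (V_up−V_dn)/(S_up−S_dn) = (29.1120−21.4320)/(109.5120−58.9680) = 0.1519. V = [p*·29.1120 + (1−p*)·21.4320]/1.04 = 26.2145. B = V − Δ·S = 11.9923.
(0,0): S=80.0000. Δ = (V_up−V_dn)/(S_up−S_dn) = (26.2145−26.9077)/(93.6000−50.4000) = -0.0160. V = [p*·26.2145 + (1−p*)·26.9077]/1.04 = 25.3667. B = V − Δ·S = 26.6504.
Verification: the root portfolio costs Δ(0,0)·S0 + B(0,0) = 25.3667, matching V0.

(0,0): Delta=-0.0160 Bond=26.6504
(1,0): Delta=-1.0000 Bond=77.3077
(1,1): Delta=0.1519 Bond=11.9923
V0=25.3667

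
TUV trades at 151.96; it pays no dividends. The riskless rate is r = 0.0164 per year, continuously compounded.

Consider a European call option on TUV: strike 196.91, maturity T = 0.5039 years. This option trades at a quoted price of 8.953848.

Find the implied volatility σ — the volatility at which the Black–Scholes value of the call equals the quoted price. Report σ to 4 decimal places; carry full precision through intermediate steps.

sigma = 0.5105

At σ = 0.5105 the Black–Scholes value reproduces the quote:
σ√T = 0.5105·√0.5039 = 0.362383
d₁ = (ln(S/K) + (r+σ²/2)T) / (σ√T) = (ln(151.96/196.91) + (0.0164+0.5105²/2)·0.5039) / 0.362383 = (-0.259129 + 0.073925) / 0.362383 = -0.511074
d₂ = d₁ − σ√T = -0.511074 − 0.362383 = -0.873458
e^{−rT} = 0.991770
N(d₁) = 0.304649,  N(d₂) = 0.191207
V = S·N(d₁) − K·e^{−rT}·N(d₂) = 46.294534 − 37.340685 = 8.953848 (the quoted price), and the Black–Scholes price is strictly increasing in σ, so σ is unique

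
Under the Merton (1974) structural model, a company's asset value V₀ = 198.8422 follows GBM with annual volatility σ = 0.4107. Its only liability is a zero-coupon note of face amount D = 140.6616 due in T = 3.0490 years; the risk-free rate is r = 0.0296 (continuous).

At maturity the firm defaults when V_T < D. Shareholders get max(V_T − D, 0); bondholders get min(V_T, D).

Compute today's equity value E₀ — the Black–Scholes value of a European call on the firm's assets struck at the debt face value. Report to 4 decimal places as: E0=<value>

With assets at 198.8422 and a single debt payment of 140.6616 at 3.0490 years:
d₁ = [ln(V₀/D) + (r + σ²/2)T] / (σ√T)
   = [ln(198.8422/140.6616) + (0.0296 + 0.5·0.4107²)·3.0490] / (0.4107·√3.0490)
   = [0.346155 + 0.347395] / 0.717139 = 0.967106
d₂ = d₁ − σ√T = 0.967106 − 0.717139 = 0.249966
N(d₁) = 0.833254,  N(d₂) = 0.598693,  e^(−rT) = 0.913702
E₀ = V₀·N(d₁) − D·e^(−rT)·N(d₂)
   = 198.8422·0.833254 − 140.6616·0.913702·0.598693 = 88.740364

E0=88.7404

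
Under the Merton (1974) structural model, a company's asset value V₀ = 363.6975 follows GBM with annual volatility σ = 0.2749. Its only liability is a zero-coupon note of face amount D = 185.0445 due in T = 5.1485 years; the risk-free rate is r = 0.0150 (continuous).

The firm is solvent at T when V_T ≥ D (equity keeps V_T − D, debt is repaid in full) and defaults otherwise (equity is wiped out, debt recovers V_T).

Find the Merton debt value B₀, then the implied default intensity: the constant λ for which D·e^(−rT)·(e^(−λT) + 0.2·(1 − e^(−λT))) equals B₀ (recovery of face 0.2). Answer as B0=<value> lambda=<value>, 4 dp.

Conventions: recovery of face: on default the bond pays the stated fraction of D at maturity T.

B0=162.9619 lambda=0.0122

Equity is a call on the firm's assets struck at D = 185.0445:
d₁ = [ln(V₀/D) + (r + σ²/2)T] / (σ√T)
   = [ln(363.6975/185.0445) + (0.0150 + 0.5·0.2749²)·5.1485] / (0.2749·√5.1485)
   = [0.675726 + 0.271764] / 0.623757 = 1.519006
d₂ = d₁ − σ√T = 1.519006 − 0.623757 = 0.895249
N(d₁) = 0.935619,  N(d₂) = 0.814673,  e^(−rT) = 0.925679
E₀ = V₀·N(d₁) − D·e^(−rT)·N(d₂)
   = 363.6975·0.935619 − 185.0445·0.925679·0.814673 = 200.735607
B₀ = V₀ − E₀ = 363.6975 − 200.735607 = 162.961893
e^(−λT) = (B₀·e^(rT)/D − 0.2)/(1 − 0.2) = (162.9619·1.080288/185.0445 − 0.2)/0.8 = 0.93921229
λ = −ln(0.93921229)/5.1485 = 0.012181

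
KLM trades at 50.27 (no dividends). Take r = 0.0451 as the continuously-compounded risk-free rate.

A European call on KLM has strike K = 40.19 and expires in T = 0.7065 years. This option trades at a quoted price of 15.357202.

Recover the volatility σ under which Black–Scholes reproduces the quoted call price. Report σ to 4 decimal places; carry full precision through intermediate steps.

sigma = 0.5779

At σ = 0.5779 the Black–Scholes value reproduces the quote:
σ√T = 0.5779·√0.7065 = 0.485745
d₁ = (ln(S/K) + (r+σ²/2)T) / (σ√T) = (ln(50.27/40.19) + (0.0451+0.5779²/2)·0.7065) / 0.485745 = (0.223790 + 0.149837) / 0.485745 = 0.769184
d₂ = d₁ − σ√T = 0.769184 − 0.485745 = 0.283439
e^{−rT} = 0.968639
N(d₁) = 0.779108,  N(d₂) = 0.611580
V = S·N(d₁) − K·e^{−rT}·N(d₂) = 39.165760 − 23.808558 = 15.357202 (the observed quote) — the price is monotone increasing in volatility, hence this σ is the only solution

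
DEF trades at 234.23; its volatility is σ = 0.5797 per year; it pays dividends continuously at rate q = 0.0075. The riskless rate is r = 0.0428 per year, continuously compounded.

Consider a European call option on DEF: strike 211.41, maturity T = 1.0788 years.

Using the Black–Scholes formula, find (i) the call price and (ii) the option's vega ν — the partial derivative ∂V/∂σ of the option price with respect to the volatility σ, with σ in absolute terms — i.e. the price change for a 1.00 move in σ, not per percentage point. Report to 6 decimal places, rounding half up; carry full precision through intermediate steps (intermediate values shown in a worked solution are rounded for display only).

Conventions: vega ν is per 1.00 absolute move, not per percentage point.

σ√T = 0.5797·√1.0788 = 0.602107
d₁ = (ln(S/K) + (r−q+σ²/2)T) / (σ√T) = (ln(234.23/211.41) + (0.0428−0.0075+0.5797²/2)·1.0788) / 0.602107 = (0.102504 + 0.219348) / 0.602107 = 0.534543
d₂ = d₁ − σ√T = 0.534543 − 0.602107 = -0.067564
e^{−rT} = 0.954877
e^{−qT} = 0.991942
N(d₁) = 0.703517,  N(d₂) = 0.473066
Call price V = S·e^{−qT}·N(d₁) − K·e^{−rT}·N(d₂) = 163.456923 − 95.498183 = 67.958740
φ(d₁) = (1/√(2π))·e^{−d₁²/2} = 0.345830
ν = S·e^{−qT}·φ(d₁)·√T = 83.456907

price = 67.958740
ν = 83.456907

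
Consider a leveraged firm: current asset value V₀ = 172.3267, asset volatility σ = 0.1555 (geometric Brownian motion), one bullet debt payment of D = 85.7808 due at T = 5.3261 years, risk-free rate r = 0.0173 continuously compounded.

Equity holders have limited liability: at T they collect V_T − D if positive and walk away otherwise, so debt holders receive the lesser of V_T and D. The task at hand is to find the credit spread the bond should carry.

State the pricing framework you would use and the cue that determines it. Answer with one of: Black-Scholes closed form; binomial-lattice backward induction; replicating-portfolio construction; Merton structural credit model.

framework: Merton structural credit model

Key observation: the data describe a firm's assets (V₀ = 172.3267, GBM) and a single zero-coupon debt of face 85.7808, so credit quantities follow from equity-as-call in the structural model.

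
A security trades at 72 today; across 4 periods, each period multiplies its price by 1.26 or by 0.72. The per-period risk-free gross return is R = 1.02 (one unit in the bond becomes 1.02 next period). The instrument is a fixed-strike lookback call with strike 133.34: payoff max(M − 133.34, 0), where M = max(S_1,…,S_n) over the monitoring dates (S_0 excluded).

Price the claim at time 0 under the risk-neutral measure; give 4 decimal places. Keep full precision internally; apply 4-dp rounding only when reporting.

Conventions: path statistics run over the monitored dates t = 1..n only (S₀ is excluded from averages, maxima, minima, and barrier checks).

price = 4.9885

Risk-neutral up-probability p* = (R−d)/(u−d) = (1.02−0.72)/(1.26−0.72) = 0.5556; the claim prices as the p*-weighted sum of path payoffs discounted by R^4.
Enumerate all 2^4 = 16 price paths (U = up ×1.26, D = down ×0.72); each path with k up-moves has probability p*^k·(1−p*)^(4−k).
DDDD: M=51.8400, payoff=0.0000, prob=0.039018
UDDD: M=90.7200, payoff=0.0000, prob=0.048773
DUDD: M=65.3184, payoff=0.0000, prob=0.048773
UUDD: M=114.3072, payoff=0.0000, prob=0.060966
DDUD: M=51.8400, payoff=0.0000, prob=0.048773
UDUD: M=90.7200, payoff=0.0000, prob=0.060966
DUUD: M=82.3012, payoff=0.0000, prob=0.060966
UUUD: M=144.0271, payoff=10.6871, prob=0.076208
DDDU: M=51.8400, payoff=0.0000, prob=0.048773
UDDU: M=90.7200, payoff=0.0000, prob=0.060966
DUDU: M=65.3184, payoff=0.0000, prob=0.060966
UUDU: M=114.3072, payoff=0.0000, prob=0.076208
DDUU: M=59.2569, payoff=0.0000, prob=0.060966
UDUU: M=103.6995, payoff=0.0000, prob=0.076208
DUUU: M=103.6995, payoff=0.0000, prob=0.076208
UUUU: M=181.4741, payoff=48.1341, prob=0.095260
Price = Σ prob·payoff / R^4 = 5.399688 / 1.082432 = 4.9885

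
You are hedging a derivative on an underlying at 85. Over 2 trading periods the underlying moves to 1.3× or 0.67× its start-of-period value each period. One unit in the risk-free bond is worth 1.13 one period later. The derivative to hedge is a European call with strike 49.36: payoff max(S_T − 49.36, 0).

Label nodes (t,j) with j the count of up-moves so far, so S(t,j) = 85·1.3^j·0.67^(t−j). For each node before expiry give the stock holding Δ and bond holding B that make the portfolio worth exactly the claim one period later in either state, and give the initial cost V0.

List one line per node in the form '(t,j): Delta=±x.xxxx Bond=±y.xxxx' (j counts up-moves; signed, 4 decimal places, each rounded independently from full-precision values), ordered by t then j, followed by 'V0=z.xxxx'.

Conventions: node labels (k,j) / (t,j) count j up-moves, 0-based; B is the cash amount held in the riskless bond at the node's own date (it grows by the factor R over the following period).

(0,0): Delta=0.9500 Bond=-33.7706
(1,0): Delta=0.6877 Bond=-23.2227
(1,1): Delta=1.0000 Bond=-43.6814
V0=46.9828

The replicating-portfolio and risk-neutral prices coincide; use p* = (1.13−0.67)/(1.3−0.67) = 0.7302 for the latter.
Expiry values: V(2,0)=0.0000, V(2,1)=24.6750, V(2,2)=94.2900
(1,0): S=56.9500. Δ = (V_up−V_dn)/(S_up−S_dn) = (24.6750−0.0000)/(74.0350−38.1565) = 0.6877. V = [p*·24.6750 + (1−p*)·0.0000]/1.13 = 15.9440. B = V − Δ·S = -23.2227.
(1,1): S=110.5000. Δ = (V_up−V_dn)/(S_up−S_dn) = (94.2900−24.6750)/(143.6500−74.0350) = 1.0000. V = [p*·94.2900 + (1−p*)·24.6750]/1.13 = 66.8186. B = V − Δ·S = -43.6814.
(0,0): S=85.0000. Δ = (V_up−V_dn)/(S_up−S_dn) = (66.8186−15.9440)/(110.5000−56.9500) = 0.9500. V = [p*·66.8186 + (1−p*)·15.9440]/1.13 = 46.9828. B = V − Δ·S = -33.7706.
As a check, the time-0 holding Δ(0,0)·S0 + B(0,0) comes to 46.9828 — exactly V0.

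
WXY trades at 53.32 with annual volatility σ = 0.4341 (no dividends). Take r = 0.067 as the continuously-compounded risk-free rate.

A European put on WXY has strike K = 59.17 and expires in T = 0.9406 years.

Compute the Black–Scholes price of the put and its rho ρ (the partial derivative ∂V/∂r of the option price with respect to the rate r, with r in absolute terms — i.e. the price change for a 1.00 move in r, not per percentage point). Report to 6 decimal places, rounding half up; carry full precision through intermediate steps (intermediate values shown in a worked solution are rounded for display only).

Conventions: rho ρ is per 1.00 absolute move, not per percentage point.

σ√T = 0.4341·√0.9406 = 0.421010
d₁ = (ln(S/K) + (r+σ²/2)T) / (σ√T) = (ln(53.32/59.17) + (0.067+0.4341²/2)·0.9406) / 0.421010 = (-0.104103 + 0.151645) / 0.421010 = 0.112923
d₂ = d₁ − σ√T = 0.112923 − 0.421010 = -0.308087
e^{−rT} = 0.938925
N(−d₁) = 0.455046,  N(−d₂) = 0.620992
Put price V = K·e^{−rT}·N(−d₂) − S·N(−d₁) = 34.499927 − 24.263042 = 10.236884
ρ = −K·T·e^{−rT}·N(−d₂) = -32.450631

price = 10.236884
ρ = -32.450631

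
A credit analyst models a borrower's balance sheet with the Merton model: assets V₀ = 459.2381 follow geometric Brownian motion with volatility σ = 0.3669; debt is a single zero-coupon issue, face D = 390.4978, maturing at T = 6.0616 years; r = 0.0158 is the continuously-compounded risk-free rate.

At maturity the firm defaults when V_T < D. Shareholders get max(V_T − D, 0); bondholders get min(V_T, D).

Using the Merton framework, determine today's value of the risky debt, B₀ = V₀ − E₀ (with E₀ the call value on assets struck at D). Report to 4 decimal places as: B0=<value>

Equity is a call on the firm's assets struck at D = 390.4978:
d₁ = [ln(V₀/D) + (r + σ²/2)T] / (σ√T)
   = [ln(459.2381/390.4978) + (0.0158 + 0.5·0.3669²)·6.0616] / (0.3669·√6.0616)
   = [0.162146 + 0.503766] / 0.903319 = 0.737184
d₂ = d₁ − σ√T = 0.737184 − 0.903319 = -0.166135
N(d₁) = 0.769495,  N(d₂) = 0.434025,  e^(−rT) = 0.908670
E₀ = V₀·N(d₁) − D·e^(−rT)·N(d₂)
   = 459.2381·0.769495 − 390.4978·0.908670·0.434025 = 199.374579
B₀ = V₀ − E₀ = 459.2381 − 199.374579 = 259.863521

B0=259.8635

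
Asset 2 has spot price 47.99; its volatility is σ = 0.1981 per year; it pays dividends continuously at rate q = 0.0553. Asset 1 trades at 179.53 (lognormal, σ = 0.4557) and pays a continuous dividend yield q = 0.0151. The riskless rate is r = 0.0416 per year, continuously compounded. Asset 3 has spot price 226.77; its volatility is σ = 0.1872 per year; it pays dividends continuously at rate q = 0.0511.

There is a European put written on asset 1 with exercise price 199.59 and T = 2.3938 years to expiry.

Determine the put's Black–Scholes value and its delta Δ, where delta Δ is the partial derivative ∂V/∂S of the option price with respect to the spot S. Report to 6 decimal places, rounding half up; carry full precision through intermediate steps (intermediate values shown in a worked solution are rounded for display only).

σ√T = 0.4557·√2.3938 = 0.705055
d₁ = (ln(S/K) + (r−q+σ²/2)T) / (σ√T) = (ln(179.53/199.59) + (0.0416−0.0151+0.4557²/2)·2.3938) / 0.705055 = (-0.105923 + 0.311987) / 0.705055 = 0.292267
d₂ = d₁ − σ√T = 0.292267 − 0.705055 = -0.412788
e^{−rT} = 0.905216
e^{−qT} = 0.964499
N(−d₁) = 0.385041,  N(−d₂) = 0.660119
Put price V = K·e^{−rT}·N(−d₂) − S·e^{−qT}·N(−d₁) = 119.265043 − 66.672431 = 52.592612
Δ = −e^{−qT}·N(−d₁) = -0.371372

price = 52.592612
Δ = -0.371372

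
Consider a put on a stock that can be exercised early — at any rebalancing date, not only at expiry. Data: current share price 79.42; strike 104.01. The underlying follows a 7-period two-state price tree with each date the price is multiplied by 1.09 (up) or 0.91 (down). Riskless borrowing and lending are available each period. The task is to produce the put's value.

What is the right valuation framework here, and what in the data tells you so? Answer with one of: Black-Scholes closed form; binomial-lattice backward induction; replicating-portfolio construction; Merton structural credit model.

Key observation: early exercise of the strike-104.01 put must be checked at each of the 7 dates (spot 79.42), which forces a node-by-node comparison of intrinsic and continuation value backward from expiry.

framework: binomial-lattice backward induction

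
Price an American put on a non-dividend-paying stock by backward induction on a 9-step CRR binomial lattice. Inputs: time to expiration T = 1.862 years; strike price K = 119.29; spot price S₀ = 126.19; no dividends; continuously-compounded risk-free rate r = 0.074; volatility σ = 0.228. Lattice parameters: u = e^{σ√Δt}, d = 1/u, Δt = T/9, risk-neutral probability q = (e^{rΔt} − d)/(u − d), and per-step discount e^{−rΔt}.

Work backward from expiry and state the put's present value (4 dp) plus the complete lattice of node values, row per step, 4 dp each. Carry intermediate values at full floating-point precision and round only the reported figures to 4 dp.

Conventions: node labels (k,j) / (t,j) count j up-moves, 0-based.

price = 7.0890
tree:
7.0890
11.3603 3.7703
17.7224 6.4396 1.6777
26.8397 10.7113 3.1023 0.5514
35.9470 17.2686 5.6117 1.1227 0.0963
44.1570 26.8397 9.8710 2.2613 0.2165 0.0000
51.5584 35.9470 16.7373 4.4931 0.4867 0.0000 0.0000
58.2306 44.1570 26.8397 8.7731 1.0942 0.0000 0.0000 0.0000
64.2455 51.5584 35.9470 16.7373 2.4601 0.0000 0.0000 0.0000 0.0000
69.6679 58.2306 44.1570 26.8397 5.5309 0.0000 0.0000 0.0000 0.0000 0.0000

Δt=0.20689  u=1.10927  d=0.90149  q=0.54834  discount=0.98481
step 9 (expiry): payoffs max(K−S,0) = 69.6679 58.2306 44.1570 26.8397 5.5309 0.0000 0.0000 0.0000 0.0000 0.0000
k=8: (k=8,j=0): S=55.0445, K−S=64.2455, hold=62.4331 ⇒ V=64.2455 exercise | (k=8,j=1): S=67.7316, K−S=51.5584, hold=49.7460 ⇒ V=51.5584 exercise | (k=8,j=2): S=83.3430, K−S=35.9470, hold=34.1346 ⇒ V=35.9470 exercise | (k=8,j=3): S=102.5527, K−S=16.7373, hold=14.9249 ⇒ V=16.7373 exercise | (k=8,j=4): S=126.1900, K−S=0.0000, hold=2.4601 ⇒ V=2.4601 continue | (k=8,j=5): S=155.2754, K−S=0.0000, hold=0.0000 ⇒ V=0.0000 continue | (k=8,j=6): S=191.0647, K−S=0.0000, hold=0.0000 ⇒ V=0.0000 continue | (k=8,j=7): S=235.1031, K−S=0.0000, hold=0.0000 ⇒ V=0.0000 continue | (k=8,j=8): S=289.2918, K−S=0.0000, hold=0.0000 ⇒ V=0.0000 continue
k=7: (k=7,j=0): S=61.0594, K−S=58.2306, hold=56.4182 ⇒ V=58.2306 exercise | (k=7,j=1): S=75.1330, K−S=44.1570, hold=42.3447 ⇒ V=44.1570 exercise | (k=7,j=2): S=92.4503, K−S=26.8397, hold=25.0273 ⇒ V=26.8397 exercise | (k=7,j=3): S=113.7591, K−S=5.5309, hold=8.7731 ⇒ V=8.7731 continue | (k=7,j=4): S=139.9793, K−S=0.0000, hold=1.0942 ⇒ V=1.0942 continue | (k=7,j=5): S=172.2430, K−S=0.0000, hold=0.0000 ⇒ V=0.0000 continue | (k=7,j=6): S=211.9432, K−S=0.0000, hold=0.0000 ⇒ V=0.0000 continue | (k=7,j=7): S=260.7938, K−S=0.0000, hold=0.0000 ⇒ V=0.0000 continue
k=6: (k=6,j=0): S=67.7316, K−S=51.5584, hold=49.7460 ⇒ V=51.5584 exercise | (k=6,j=1): S=83.3430, K−S=35.9470, hold=34.1346 ⇒ V=35.9470 exercise | (k=6,j=2): S=102.5527, K−S=16.7373, hold=16.6757 ⇒ V=16.7373 exercise | (k=6,j=3): S=126.1900, K−S=0.0000, hold=4.4931 ⇒ V=4.4931 continue | (k=6,j=4): S=155.2754, K−S=0.0000, hold=0.4867 ⇒ V=0.4867 continue | (k=6,j=5): S=191.0647, K−S=0.0000, hold=0.0000 ⇒ V=0.0000 continue | (k=6,j=6): S=235.1031, K−S=0.0000, hold=0.0000 ⇒ V=0.0000 continue
k=5: (k=5,j=0): S=75.1330, K−S=44.1570, hold=42.3447 ⇒ V=44.1570 exercise | (k=5,j=1): S=92.4503, K−S=26.8397, hold=25.0273 ⇒ V=26.8397 exercise | (k=5,j=2): S=113.7591, K−S=5.5309, hold=9.8710 ⇒ V=9.8710 continue | (k=5,j=3): S=139.9793, K−S=0.0000, hold=2.2613 ⇒ V=2.2613 continue | (k=5,j=4): S=172.2430, K−S=0.0000, hold=0.2165 ⇒ V=0.2165 continue | (k=5,j=5): S=211.9432, K−S=0.0000, hold=0.0000 ⇒ V=0.0000 continue
k=4: (k=4,j=0): S=83.3430, K−S=35.9470, hold=34.1346 ⇒ V=35.9470 exercise | (k=4,j=1): S=102.5527, K−S=16.7373, hold=17.2686 ⇒ V=17.2686 continue | (k=4,j=2): S=126.1900, K−S=0.0000, hold=5.6117 ⇒ V=5.6117 continue | (k=4,j=3): S=155.2754, K−S=0.0000, hold=1.1227 ⇒ V=1.1227 continue | (k=4,j=4): S=191.0647, K−S=0.0000, hold=0.0963 ⇒ V=0.0963 continue
k=3: (k=3,j=0): S=92.4503, K−S=26.8397, hold=25.3142 ⇒ V=26.8397 exercise | (k=3,j=1): S=113.7591, K−S=5.5309, hold=10.7113 ⇒ V=10.7113 continue | (k=3,j=2): S=139.9793, K−S=0.0000, hold=3.1023 ⇒ V=3.1023 continue | (k=3,j=3): S=172.2430, K−S=0.0000, hold=0.5514 ⇒ V=0.5514 continue
k=2: (k=2,j=0): S=102.5527, K−S=16.7373, hold=17.7224 ⇒ V=17.7224 continue | (k=2,j=1): S=126.1900, K−S=0.0000, hold=6.4396 ⇒ V=6.4396 continue | (k=2,j=2): S=155.2754, K−S=0.0000, hold=1.6777 ⇒ V=1.6777 continue
k=1: (k=1,j=0): S=113.7591, K−S=5.5309, hold=11.3603 ⇒ V=11.3603 continue | (k=1,j=1): S=139.9793, K−S=0.0000, hold=3.7703 ⇒ V=3.7703 continue
k=0: (k=0,j=0): S=126.1900, K−S=0.0000, hold=7.0890 ⇒ V=7.0890 continue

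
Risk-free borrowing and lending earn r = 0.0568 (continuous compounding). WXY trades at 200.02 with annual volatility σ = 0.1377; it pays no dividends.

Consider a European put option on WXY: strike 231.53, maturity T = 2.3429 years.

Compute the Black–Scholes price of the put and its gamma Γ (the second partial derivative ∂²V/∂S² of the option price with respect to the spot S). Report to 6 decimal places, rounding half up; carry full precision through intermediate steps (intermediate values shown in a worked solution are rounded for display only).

σ√T = 0.1377·√2.3429 = 0.210771
d₁ = (ln(S/K) + (r+σ²/2)T) / (σ√T) = (ln(200.02/231.53) + (0.0568+0.1377²/2)·2.3429) / 0.210771 = (-0.146292 + 0.155289) / 0.210771 = 0.042685
d₂ = d₁ − σ√T = 0.042685 − 0.210771 = -0.168086
e^{−rT} = 0.875398
N(−d₁) = 0.482976,  N(−d₂) = 0.566742
Put price V = K·e^{−rT}·N(−d₂) − S·N(−d₁) = 114.867779 − 96.604897 = 18.262882
φ(d₁) = (1/√(2π))·e^{−d₁²/2} = 0.398579
Γ = φ(d₁) / (S·σ·√T) = 0.009454

price = 18.262882
Γ = 0.009454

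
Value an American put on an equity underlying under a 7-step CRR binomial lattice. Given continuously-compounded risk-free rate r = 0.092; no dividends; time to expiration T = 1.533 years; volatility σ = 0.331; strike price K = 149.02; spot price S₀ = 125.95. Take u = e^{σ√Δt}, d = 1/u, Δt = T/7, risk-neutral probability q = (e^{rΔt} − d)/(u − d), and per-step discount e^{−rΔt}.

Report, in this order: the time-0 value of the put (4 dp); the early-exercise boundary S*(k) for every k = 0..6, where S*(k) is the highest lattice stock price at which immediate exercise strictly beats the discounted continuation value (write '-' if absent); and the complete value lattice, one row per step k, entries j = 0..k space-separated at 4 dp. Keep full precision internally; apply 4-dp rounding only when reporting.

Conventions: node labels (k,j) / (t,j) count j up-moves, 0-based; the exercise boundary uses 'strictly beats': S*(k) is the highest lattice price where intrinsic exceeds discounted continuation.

price = 27.5470
boundary = - 107.8763 92.3962 107.8763 92.3962 107.8763 125.9500
tree:
27.5470
41.1437 16.3974
56.6238 26.4702 7.9825
69.8825 41.1437 14.3116 2.6054
81.2387 56.6238 24.8485 5.3992 0.1963
90.9652 69.8825 41.1437 11.1706 0.4233 0.0000
99.2960 81.2387 56.6238 23.0700 0.9128 0.0000 0.0000
106.4313 90.9652 69.8825 41.1437 1.9683 0.0000 0.0000 0.0000

Δt=0.21900, u=1.16754, d=0.85650, q=0.52679, disc=e^(-rΔt)=0.98005
k=7 terminal: V=max(K-S,0) → 106.4313 90.9652 69.8825 41.1437 1.9683 0.0000 0.0000 0.0000
k=6: j=0 S=49.7240 intr=99.2960 cont=96.3236 V=99.2960[EX]; j=1 S=67.7813 intr=81.2387 cont=78.2662 V=81.2387[EX]; j=2 S=92.3962 intr=56.6238 cont=53.6514 V=56.6238[EX]; j=3 S=125.9500 intr=23.0700 cont=20.0976 V=23.0700[EX]; j=4 S=171.6889 intr=0.0000 cont=0.9128 V=0.9128[hold]; j=5 S=234.0379 intr=0.0000 cont=0.0000 V=0.0000[hold]; j=6 S=319.0290 intr=0.0000 cont=0.0000 V=0.0000[hold]  S*(6)=125.9500
k=5: j=0 S=58.0548 intr=90.9652 cont=87.9928 V=90.9652[EX]; j=1 S=79.1375 intr=69.8825 cont=66.9101 V=69.8825[EX]; j=2 S=107.8763 intr=41.1437 cont=38.1713 V=41.1437[EX]; j=3 S=147.0517 intr=1.9683 cont=11.1706 V=11.1706[hold]; j=4 S=200.4537 intr=0.0000 cont=0.4233 V=0.4233[hold]; j=5 S=273.2488 intr=0.0000 cont=0.0000 V=0.0000[hold]  S*(5)=107.8763
k=4: j=0 S=67.7813 intr=81.2387 cont=78.2662 V=81.2387[EX]; j=1 S=92.3962 intr=56.6238 cont=53.6514 V=56.6238[EX]; j=2 S=125.9500 intr=23.0700 cont=24.8485 V=24.8485[hold]; j=3 S=171.6889 intr=0.0000 cont=5.3992 V=5.3992[hold]; j=4 S=234.0379 intr=0.0000 cont=0.1963 V=0.1963[hold]  S*(4)=92.3962
k=3: j=0 S=79.1375 intr=69.8825 cont=66.9101 V=69.8825[EX]; j=1 S=107.8763 intr=41.1437 cont=39.0895 V=41.1437[EX]; j=2 S=147.0517 intr=1.9683 cont=14.3116 V=14.3116[hold]; j=3 S=200.4537 intr=0.0000 cont=2.6054 V=2.6054[hold]  S*(3)=107.8763
k=2: j=0 S=92.3962 intr=56.6238 cont=53.6514 V=56.6238[EX]; j=1 S=125.9500 intr=23.0700 cont=26.4702 V=26.4702[hold]; j=2 S=171.6889 intr=0.0000 cont=7.9825 V=7.9825[hold]  S*(2)=92.3962
k=1: j=0 S=107.8763 intr=41.1437 cont=39.9267 V=41.1437[EX]; j=1 S=147.0517 intr=1.9683 cont=16.3974 V=16.3974[hold]  S*(1)=107.8763
k=0: j=0 S=125.9500 intr=23.0700 cont=27.5470 V=27.5470[hold]  S*(0)=-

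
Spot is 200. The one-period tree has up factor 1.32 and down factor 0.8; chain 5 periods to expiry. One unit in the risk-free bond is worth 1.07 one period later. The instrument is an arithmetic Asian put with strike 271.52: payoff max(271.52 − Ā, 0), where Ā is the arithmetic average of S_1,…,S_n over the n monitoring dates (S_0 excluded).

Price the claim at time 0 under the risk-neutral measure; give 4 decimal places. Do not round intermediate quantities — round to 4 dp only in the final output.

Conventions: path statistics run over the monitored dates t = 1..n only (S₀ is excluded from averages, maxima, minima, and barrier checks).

price = 38.0641

Set p* = 0.5192 (from d < R < u); the path-dependent value is the discounted p*-expectation over all price paths.
Enumerate all 2^5 = 32 price paths (U = up ×1.32, D = down ×0.8); each path with k up-moves has probability p*^k·(1−p*)^(5−k).
DDDDD: Ā=107.5712, payoff=163.9488, prob=0.025685
UDDDD: Ā=177.4925, payoff=94.0275, prob=0.027740
DUDDD: Ā=156.6925, payoff=114.8275, prob=0.027740
UUDDD: Ā=258.5426, payoff=12.9774, prob=0.029959
DDUDD: Ā=140.0525, payoff=131.4675, prob=0.027740
UDUDD: Ā=231.0866, payoff=40.4334, prob=0.029959
DUUDD: Ā=210.2866, payoff=61.2334, prob=0.029959
UUUDD: Ā=346.9729, payoff=0.0000, prob=0.032356
DDDUD: Ā=126.7405, payoff=144.7795, prob=0.027740
UDDUD: Ā=209.1218, payoff=62.3982, prob=0.029959
DUDUD: Ā=188.3218, payoff=83.1982, prob=0.029959
UUDUD: Ā=310.7310, payoff=0.0000, prob=0.032356
DDUUD: Ā=171.6818, payoff=99.8382, prob=0.029959
UDUUD: Ā=283.2750, payoff=0.0000, prob=0.032356
DUUUD: Ā=262.4750, payoff=9.0450, prob=0.032356
UUUUD: Ā=433.0837, payoff=0.0000, prob=0.034944
DDDDU: Ā=116.0909, payoff=155.4291, prob=0.027740
UDDDU: Ā=191.5500, payoff=79.9700, prob=0.029959
DUDDU: Ā=170.7500, payoff=100.7700, prob=0.029959
UUDDU: Ā=281.7374, payoff=0.0000, prob=0.032356
DDUDU: Ā=154.1100, payoff=117.4100, prob=0.029959
UDUDU: Ā=254.2814, payoff=17.2386, prob=0.032356
DUUDU: Ā=233.4814, payoff=38.0386, prob=0.032356
UUUDU: Ā=385.2443, payoff=0.0000, prob=0.034944
DDDUU: Ā=140.7980, payoff=130.7220, prob=0.029959
UDDUU: Ā=232.3166, payoff=39.2034, prob=0.032356
DUDUU: Ā=211.5166, payoff=60.0034, prob=0.032356
UUDUU: Ā=349.0024, payoff=0.0000, prob=0.034944
DDUUU: Ā=194.8766, payoff=76.6434, prob=0.032356
UDUUU: Ā=321.5464, payoff=0.0000, prob=0.034944
DUUUU: Ā=300.7464, payoff=0.0000, prob=0.034944
UUUUU: Ā=496.2316, payoff=0.0000, prob=0.037740
Price = Σ prob·payoff / R^5 = 53.386810 / 1.402552 = 38.0641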